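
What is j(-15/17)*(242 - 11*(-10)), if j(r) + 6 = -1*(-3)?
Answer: -1056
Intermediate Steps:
j(r) = -3 (j(r) = -6 - 1*(-3) = -6 + 3 = -3)
j(-15/17)*(242 - 11*(-10)) = -3*(242 - 11*(-10)) = -3*(242 + 110) = -3*352 = -1056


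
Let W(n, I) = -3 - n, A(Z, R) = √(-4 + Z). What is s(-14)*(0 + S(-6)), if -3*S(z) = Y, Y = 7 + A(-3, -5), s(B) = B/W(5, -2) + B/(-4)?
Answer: -49/4 - 7*I*√7/4 ≈ -12.25 - 4.6301*I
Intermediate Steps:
s(B) = -3*B/8 (s(B) = B/(-3 - 1*5) + B/(-4) = B/(-3 - 5) + B*(-¼) = B/(-8) - B/4 = B*(-⅛) - B/4 = -B/8 - B/4 = -3*B/8)
Y = 7 + I*√7 (Y = 7 + √(-4 - 3) = 7 + √(-7) = 7 + I*√7 ≈ 7.0 + 2.6458*I)
S(z) = -7/3 - I*√7/3 (S(z) = -(7 + I*√7)/3 = -7/3 - I*√7/3)
s(-14)*(0 + S(-6)) = (-3/8*(-14))*(0 + (-7/3 - I*√7/3)) = 21*(-7/3 - I*√7/3)/4 = -49/4 - 7*I*√7/4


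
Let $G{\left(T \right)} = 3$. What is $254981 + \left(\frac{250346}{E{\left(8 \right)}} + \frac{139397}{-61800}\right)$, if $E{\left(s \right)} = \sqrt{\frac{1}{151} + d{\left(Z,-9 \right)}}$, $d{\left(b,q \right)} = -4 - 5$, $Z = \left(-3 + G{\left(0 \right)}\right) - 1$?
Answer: $\frac{15757686403}{61800} - \frac{125173 i \sqrt{205058}}{679} \approx 2.5498 \cdot 10^{5} - 83479.0 i$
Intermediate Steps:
$Z = -1$ ($Z = \left(-3 + 3\right) - 1 = 0 - 1 = -1$)
$d{\left(b,q \right)} = -9$ ($d{\left(b,q \right)} = -4 - 5 = -9$)
$E{\left(s \right)} = \frac{i \sqrt{205058}}{151}$ ($E{\left(s \right)} = \sqrt{\frac{1}{151} - 9} = \sqrt{- \frac{1358}{151}} = \frac{i \sqrt{205058}}{151}$)
$254981 + \left(\frac{250346}{E{\left(8 \right)}} + \frac{139397}{-61800}\right) = 254981 + \left(\frac{250346}{\frac{1}{151} i \sqrt{205058}} + \frac{139397}{-61800}\right) = 254981 + \left(250346 \left(- \frac{i \sqrt{205058}}{1358}\right) + 139397 \left(- \frac{1}{61800}\right)\right) = 254981 - \left(\frac{139397}{61800} + \frac{125173 i \sqrt{205058}}{679}\right) = \frac{15757686403}{61800} - \frac{125173 i \sqrt{205058}}{679}$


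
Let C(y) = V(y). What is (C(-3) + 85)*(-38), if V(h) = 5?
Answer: -3420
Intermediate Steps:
C(y) = 5
(C(-3) + 85)*(-38) = (5 + 85)*(-38) = 90*(-38) = -3420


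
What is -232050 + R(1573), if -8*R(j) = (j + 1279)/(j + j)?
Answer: -1460059313/6292 ≈ -2.3205e+5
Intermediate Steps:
R(j) = -(1279 + j)/(16*j) (R(j) = -(j + 1279)/(8*(j + j)) = -(1279 + j)/(8*(2*j)) = -(1279 + j)*1/(2*j)/8 = -(1279 + j)/(16*j))
-232050 + R(1573) = -232050 + (1/16)*(-1279 - 1*1573)/1573 = -232050 + (1/16)*(1/1573)*(-1279 - 1573) = -232050 + (1/16)*(1/1573)*(-2852) = -232050 - 713/6292 = -1460059313/6292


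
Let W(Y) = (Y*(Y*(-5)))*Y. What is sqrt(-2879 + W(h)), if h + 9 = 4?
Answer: 7*I*sqrt(46) ≈ 47.476*I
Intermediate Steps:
h = -5 (h = -9 + 4 = -5)
W(Y) = -5*Y**3 (W(Y) = (Y*(-5*Y))*Y = (-5*Y**2)*Y = -5*Y**3)
sqrt(-2879 + W(h)) = sqrt(-2879 - 5*(-5)**3) = sqrt(-2879 - 5*(-125)) = sqrt(-2879 + 625) = sqrt(-2254) = 7*I*sqrt(46)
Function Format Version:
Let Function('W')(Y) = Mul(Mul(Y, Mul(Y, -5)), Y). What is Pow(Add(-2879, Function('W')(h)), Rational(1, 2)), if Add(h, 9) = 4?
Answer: Mul(7, I, Pow(46, Rational(1, 2))) ≈ Mul(47.476, I)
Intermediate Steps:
h = -5 (h = Add(-9, 4) = -5)
Function('W')(Y) = Mul(-5, Pow(Y, 3)) (Function('W')(Y) = Mul(Mul(Y, Mul(-5, Y)), Y) = Mul(Mul(-5, Pow(Y, 2)), Y) = Mul(-5, Pow(Y, 3)))
Pow(Add(-2879, Function('W')(h)), Rational(1, 2)) = Pow(Add(-2879, Mul(-5, Pow(-5, 3))), Rational(1, 2)) = Pow(Add(-2879, Mul(-5, -125)), Rational(1, 2)) = Pow(Add(-2879, 625), Rational(1, 2)) = Pow(-2254, Rational(1, 2)) = Mul(7, I, Pow(46, Rational(1, 2)))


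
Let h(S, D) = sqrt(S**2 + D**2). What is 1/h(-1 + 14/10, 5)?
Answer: 5*sqrt(629)/629 ≈ 0.19936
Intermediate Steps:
h(S, D) = sqrt(D**2 + S**2)
1/h(-1 + 14/10, 5) = 1/(sqrt(5**2 + (-1 + 14/10)**2)) = 1/(sqrt(25 + (-1 + 14*(1/10))**2)) = 1/(sqrt(25 + (-1 + 7/5)**2)) = 1/(sqrt(25 + (2/5)**2)) = 1/(sqrt(25 + 4/25)) = 1/(sqrt(629/25)) = 1/(sqrt(629)/5) = 5*sqrt(629)/629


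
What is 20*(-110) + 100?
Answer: -2100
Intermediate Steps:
20*(-110) + 100 = -2200 + 100 = -2100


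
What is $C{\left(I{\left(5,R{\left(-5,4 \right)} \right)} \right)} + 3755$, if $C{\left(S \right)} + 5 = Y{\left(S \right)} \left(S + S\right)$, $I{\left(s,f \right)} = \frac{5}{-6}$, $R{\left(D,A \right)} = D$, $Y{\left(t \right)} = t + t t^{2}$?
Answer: $\frac{2431525}{648} \approx 3752.4$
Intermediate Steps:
$Y{\left(t \right)} = t + t^{3}$
$I{\left(s,f \right)} = - \frac{5}{6}$ ($I{\left(s,f \right)} = 5 \left(- \frac{1}{6}\right) = - \frac{5}{6}$)
$C{\left(S \right)} = -5 + 2 S \left(S + S^{3}\right)$ ($C{\left(S \right)} = -5 + \left(S + S^{3}\right) \left(S + S\right) = -5 + \left(S + S^{3}\right) 2 S = -5 + 2 S \left(S + S^{3}\right)$)
$C{\left(I{\left(5,R{\left(-5,4 \right)} \right)} \right)} + 3755 = \left(-5 + 2 \left(- \frac{5}{6}\right)^{2} \left(1 + \left(- \frac{5}{6}\right)^{2}\right)\right) + 3755 = \left(-5 + 2 \cdot \frac{25}{36} \left(1 + \frac{25}{36}\right)\right) + 3755 = \left(-5 + 2 \cdot \frac{25}{36} \cdot \frac{61}{36}\right) + 3755 = \left(-5 + \frac{1525}{648}\right) + 3755 = - \frac{1715}{648} + 3755 = \frac{2431525}{648}$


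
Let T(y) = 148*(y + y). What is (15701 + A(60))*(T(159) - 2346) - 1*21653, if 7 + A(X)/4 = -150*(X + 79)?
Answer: -3028637639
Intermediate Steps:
T(y) = 296*y (T(y) = 148*(2*y) = 296*y)
A(X) = -47428 - 600*X (A(X) = -28 + 4*(-150*(X + 79)) = -28 + 4*(-150*(79 + X)) = -28 + 4*(-11850 - 150*X) = -28 + (-47400 - 600*X) = -47428 - 600*X)
(15701 + A(60))*(T(159) - 2346) - 1*21653 = (15701 + (-47428 - 600*60))*(296*159 - 2346) - 1*21653 = (15701 + (-47428 - 36000))*(47064 - 2346) - 21653 = (15701 - 83428)*44718 - 21653 = -67727*44718 - 21653 = -3028615986 - 21653 = -3028637639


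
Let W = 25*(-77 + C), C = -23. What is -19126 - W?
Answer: -16626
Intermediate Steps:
W = -2500 (W = 25*(-77 - 23) = 25*(-100) = -2500)
-19126 - W = -19126 - 1*(-2500) = -19126 + 2500 = -16626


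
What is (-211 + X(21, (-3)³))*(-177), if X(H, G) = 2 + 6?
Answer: 35931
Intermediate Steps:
X(H, G) = 8
(-211 + X(21, (-3)³))*(-177) = (-211 + 8)*(-177) = -203*(-177) = 35931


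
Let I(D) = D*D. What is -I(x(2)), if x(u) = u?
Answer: -4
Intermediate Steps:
I(D) = D**2
-I(x(2)) = -1*2**2 = -1*4 = -4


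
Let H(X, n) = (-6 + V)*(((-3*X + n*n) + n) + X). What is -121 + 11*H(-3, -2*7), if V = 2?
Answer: -8393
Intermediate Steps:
H(X, n) = -4*n - 4*n² + 8*X (H(X, n) = (-6 + 2)*(((-3*X + n*n) + n) + X) = -4*(((-3*X + n²) + n) + X) = -4*(((n² - 3*X) + n) + X) = -4*((n + n² - 3*X) + X) = -4*(n + n² - 2*X) = -4*n - 4*n² + 8*X)
-121 + 11*H(-3, -2*7) = -121 + 11*(-(-8)*7 - 4*(-2*7)² + 8*(-3)) = -121 + 11*(-4*(-14) - 4*(-14)² - 24) = -121 + 11*(56 - 4*196 - 24) = -121 + 11*(56 - 784 - 24) = -121 + 11*(-752) = -121 - 8272 = -8393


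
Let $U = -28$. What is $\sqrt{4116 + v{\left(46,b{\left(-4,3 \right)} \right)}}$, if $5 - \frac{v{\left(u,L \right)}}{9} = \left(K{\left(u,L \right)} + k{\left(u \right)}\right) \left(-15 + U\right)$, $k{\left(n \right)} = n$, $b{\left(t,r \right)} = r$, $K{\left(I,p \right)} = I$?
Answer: $\sqrt{39765} \approx 199.41$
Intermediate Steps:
$v{\left(u,L \right)} = 45 + 774 u$ ($v{\left(u,L \right)} = 45 - 9 \left(u + u\right) \left(-15 - 28\right) = 45 - 9 \cdot 2 u \left(-43\right) = 45 - 9 \left(- 86 u\right) = 45 + 774 u$)
$\sqrt{4116 + v{\left(46,b{\left(-4,3 \right)} \right)}} = \sqrt{4116 + \left(45 + 774 \cdot 46\right)} = \sqrt{4116 + \left(45 + 35604\right)} = \sqrt{4116 + 35649} = \sqrt{39765}$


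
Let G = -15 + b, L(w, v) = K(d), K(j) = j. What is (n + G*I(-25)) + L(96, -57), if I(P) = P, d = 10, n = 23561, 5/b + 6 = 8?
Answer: 47767/2 ≈ 23884.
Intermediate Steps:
b = 5/2 (b = 5/(-6 + 8) = 5/2 ≈ 2.5000)
L(w, v) = 10
G = -25/2 (G = -15 + 5/2 = -25/2 ≈ -12.500)
(n + G*I(-25)) + L(96, -57) = (23561 - 25/2*(-25)) + 10 = (23561 + 625/2) + 10 = 47747/2 + 10 = 47767/2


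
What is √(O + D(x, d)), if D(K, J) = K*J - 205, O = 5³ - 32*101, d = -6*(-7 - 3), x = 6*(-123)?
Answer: 6*I*√1322 ≈ 218.16*I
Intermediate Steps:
x = -738
d = 60 (d = -6*(-10) = 60)
O = -3107 (O = 125 - 3232 = -3107)
D(K, J) = -205 + J*K (D(K, J) = J*K - 205 = -205 + J*K)
√(O + D(x, d)) = √(-3107 + (-205 + 60*(-738))) = √(-3107 + (-205 - 44280)) = √(-3107 - 44485) = √(-47592) = 6*I*√1322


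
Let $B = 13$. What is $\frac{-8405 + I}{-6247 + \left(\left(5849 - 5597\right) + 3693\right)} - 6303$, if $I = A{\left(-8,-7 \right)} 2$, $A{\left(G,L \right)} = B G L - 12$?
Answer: $- \frac{14502533}{2302} \approx -6300.0$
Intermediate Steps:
$A{\left(G,L \right)} = -12 + 13 G L$ ($A{\left(G,L \right)} = 13 G L - 12 = -12 + 13 G L$)
$I = 1432$ ($I = \left(-12 + 13 \left(-8\right) \left(-7\right)\right) 2 = \left(-12 + 728\right) 2 = 716 \cdot 2 = 1432$)
$\frac{-8405 + I}{-6247 + \left(\left(5849 - 5597\right) + 3693\right)} - 6303 = \frac{-8405 + 1432}{-6247 + \left(\left(5849 - 5597\right) + 3693\right)} - 6303 = - \frac{6973}{-6247 + \left(252 + 3693\right)} - 6303 = - \frac{6973}{-6247 + 3945} - 6303 = - \frac{6973}{-2302} - 6303 = \left(-6973\right) \left(- \frac{1}{2302}\right) - 6303 = \frac{6973}{2302} - 6303 = - \frac{14502533}{2302}$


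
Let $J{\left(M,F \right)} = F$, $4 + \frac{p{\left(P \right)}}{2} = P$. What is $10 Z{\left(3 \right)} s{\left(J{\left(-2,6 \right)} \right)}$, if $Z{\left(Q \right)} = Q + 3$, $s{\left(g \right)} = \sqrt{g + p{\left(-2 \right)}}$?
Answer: $60 i \sqrt{6} \approx 146.97 i$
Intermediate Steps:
$p{\left(P \right)} = -8 + 2 P$
$s{\left(g \right)} = \sqrt{-12 + g}$ ($s{\left(g \right)} = \sqrt{g + \left(-8 + 2 \left(-2\right)\right)} = \sqrt{g - 12} = \sqrt{-12 + g}$)
$Z{\left(Q \right)} = 3 + Q$
$10 Z{\left(3 \right)} s{\left(J{\left(-2,6 \right)} \right)} = 10 \left(3 + 3\right) \sqrt{-12 + 6} = 10 \cdot 6 \sqrt{-6} = 60 i \sqrt{6}$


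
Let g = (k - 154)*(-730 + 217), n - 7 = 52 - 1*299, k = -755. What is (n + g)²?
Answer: 217227769929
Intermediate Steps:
n = -240 (n = 7 + (52 - 1*299) = 7 + (52 - 299) = 7 - 247 = -240)
g = 466317 (g = (-755 - 154)*(-730 + 217) = -909*(-513) = 466317)
(n + g)² = (-240 + 466317)² = 466077² = 217227769929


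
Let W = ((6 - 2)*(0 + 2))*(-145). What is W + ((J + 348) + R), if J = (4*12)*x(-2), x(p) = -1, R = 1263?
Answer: 403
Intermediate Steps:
W = -1160 (W = (4*2)*(-145) = 8*(-145) = -1160)
J = -48 (J = (4*12)*(-1) = 48*(-1) = -48)
W + ((J + 348) + R) = -1160 + ((-48 + 348) + 1263) = -1160 + (300 + 1263) = -1160 + 1563 = 403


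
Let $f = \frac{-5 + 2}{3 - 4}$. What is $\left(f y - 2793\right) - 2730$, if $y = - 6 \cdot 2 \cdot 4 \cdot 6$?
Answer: $-6387$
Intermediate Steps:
$f = 3$ ($f = - \frac{3}{-1} = \left(-3\right) \left(-1\right) = 3$)
$y = -288$ ($y = - 12 \cdot 4 \cdot 6 = \left(-1\right) 48 \cdot 6 = \left(-48\right) 6 = -288$)
$\left(f y - 2793\right) - 2730 = \left(3 \left(-288\right) - 2793\right) - 2730 = \left(-864 - 2793\right) - 2730 = -3657 - 2730 = -6387$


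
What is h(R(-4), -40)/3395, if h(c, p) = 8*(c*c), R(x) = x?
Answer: 128/3395 ≈ 0.037703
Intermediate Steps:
h(c, p) = 8*c**2
h(R(-4), -40)/3395 = (8*(-4)**2)/3395 = (8*16)*(1/3395) = 128*(1/3395) = 128/3395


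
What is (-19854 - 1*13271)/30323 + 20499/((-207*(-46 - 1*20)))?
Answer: 56345809/138090942 ≈ 0.40803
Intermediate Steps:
(-19854 - 1*13271)/30323 + 20499/((-207*(-46 - 1*20))) = (-19854 - 13271)*(1/30323) + 20499/((-207*(-46 - 20))) = -33125*1/30323 + 20499/((-207*(-66))) = -33125/30323 + 20499/13662 = -33125/30323 + 20499*(1/13662) = -33125/30323 + 6833/4554 = 56345809/138090942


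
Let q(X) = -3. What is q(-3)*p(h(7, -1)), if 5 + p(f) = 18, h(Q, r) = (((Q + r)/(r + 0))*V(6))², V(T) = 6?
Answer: -39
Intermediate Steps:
h(Q, r) = 36*(Q + r)²/r² (h(Q, r) = (((Q + r)/(r + 0))*6)² = (((Q + r)/r)*6)² = (6*(Q + r)/r)² = 36*(Q + r)²/r²)
p(f) = 13 (p(f) = -5 + 18 = 13)
q(-3)*p(h(7, -1)) = -3*13 = -39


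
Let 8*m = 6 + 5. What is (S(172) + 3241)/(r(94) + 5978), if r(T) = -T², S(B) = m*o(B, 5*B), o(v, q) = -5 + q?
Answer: -35333/22864 ≈ -1.5454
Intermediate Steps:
m = 11/8 (m = (6 + 5)/8 = (⅛)*11 = 11/8 ≈ 1.3750)
S(B) = -55/8 + 55*B/8 (S(B) = 11*(-5 + 5*B)/8 = -55/8 + 55*B/8)
(S(172) + 3241)/(r(94) + 5978) = ((-55/8 + (55/8)*172) + 3241)/(-1*94² + 5978) = ((-55/8 + 2365/2) + 3241)/(-1*8836 + 5978) = (9405/8 + 3241)/(-8836 + 5978) = (35333/8)/(-2858) = (35333/8)*(-1/2858) = -35333/22864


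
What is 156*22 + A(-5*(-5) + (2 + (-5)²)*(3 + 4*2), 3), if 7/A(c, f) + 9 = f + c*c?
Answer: 355822903/103678 ≈ 3432.0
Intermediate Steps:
A(c, f) = 7/(-9 + f + c²) (A(c, f) = 7/(-9 + (f + c*c)) = 7/(-9 + (f + c²)) = 7/(-9 + f + c²))
156*22 + A(-5*(-5) + (2 + (-5)²)*(3 + 4*2), 3) = 156*22 + 7/(-9 + 3 + (-5*(-5) + (2 + (-5)²)*(3 + 4*2))²) = 3432 + 7/(-9 + 3 + (25 + (2 + 25)*(3 + 8))²) = 3432 + 7/(-9 + 3 + (25 + 27*11)²) = 3432 + 7/(-9 + 3 + (25 + 297)²) = 3432 + 7/(-9 + 3 + 322²) = 3432 + 7/(-9 + 3 + 103684) = 3432 + 7/103678 = 355822903/103678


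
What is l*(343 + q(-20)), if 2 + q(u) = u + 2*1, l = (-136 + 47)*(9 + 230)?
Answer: -6870533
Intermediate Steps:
l = -21271 (l = -89*239 = -21271)
q(u) = u (q(u) = -2 + (u + 2*1) = -2 + (u + 2) = -2 + (2 + u) = u)
l*(343 + q(-20)) = -21271*(343 - 20) = -21271*323 = -6870533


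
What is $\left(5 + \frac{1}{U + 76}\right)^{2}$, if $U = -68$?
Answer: $\frac{1681}{64} \approx 26.266$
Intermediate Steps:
$\left(5 + \frac{1}{U + 76}\right)^{2} = \left(5 + \frac{1}{-68 + 76}\right)^{2} = \left(5 + \frac{1}{8}\right)^{2} = \left(\frac{41}{8}\right)^{2} = \frac{1681}{64}$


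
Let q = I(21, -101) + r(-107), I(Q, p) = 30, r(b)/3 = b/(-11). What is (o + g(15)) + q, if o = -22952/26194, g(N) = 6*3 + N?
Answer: 13154122/144067 ≈ 91.306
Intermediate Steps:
r(b) = -3*b/11 (r(b) = 3*(b/(-11)) = 3*(b*(-1/11)) = 3*(-b/11) = -3*b/11)
g(N) = 18 + N
o = -11476/13097 (o = -22952*1/26194 = -11476/13097 ≈ -0.87623)
q = 651/11 (q = 30 - 3/11*(-107) = 30 + 321/11 = 651/11 ≈ 59.182)
(o + g(15)) + q = (-11476/13097 + (18 + 15)) + 651/11 = (-11476/13097 + 33) + 651/11 = 420725/13097 + 651/11 = 13154122/144067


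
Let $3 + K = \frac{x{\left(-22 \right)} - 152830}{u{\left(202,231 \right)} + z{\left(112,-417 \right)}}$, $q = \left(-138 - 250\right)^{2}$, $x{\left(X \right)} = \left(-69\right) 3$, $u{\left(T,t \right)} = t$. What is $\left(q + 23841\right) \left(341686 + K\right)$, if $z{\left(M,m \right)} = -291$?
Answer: $\frac{720350150909}{12} \approx 6.0029 \cdot 10^{10}$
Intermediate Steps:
$x{\left(X \right)} = -207$
$q = 150544$ ($q = \left(-388\right)^{2} = 150544$)
$K = \frac{152857}{60}$ ($K = -3 + \frac{-207 - 152830}{231 - 291} = -3 - \frac{153037}{-60} = -3 - - \frac{153037}{60} = -3 + \frac{153037}{60} = \frac{152857}{60} \approx 2547.6$)
$\left(q + 23841\right) \left(341686 + K\right) = \left(150544 + 23841\right) \left(341686 + \frac{152857}{60}\right) = 174385 \cdot \frac{20654017}{60} = \frac{720350150909}{12}$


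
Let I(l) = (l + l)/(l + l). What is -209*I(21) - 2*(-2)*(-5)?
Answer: -229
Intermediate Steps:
I(l) = 1 (I(l) = (2*l)/((2*l)) = (2*l)*(1/(2*l)) = 1)
-209*I(21) - 2*(-2)*(-5) = -209*1 - 2*(-2)*(-5) = -209 + 4*(-5) = -209 - 20 = -229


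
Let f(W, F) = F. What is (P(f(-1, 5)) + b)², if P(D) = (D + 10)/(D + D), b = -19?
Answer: 1225/4 ≈ 306.25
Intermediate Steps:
P(D) = (10 + D)/(2*D) (P(D) = (10 + D)/((2*D)) = (10 + D)*(1/(2*D)) = (10 + D)/(2*D))
(P(f(-1, 5)) + b)² = ((½)*(10 + 5)/5 - 19)² = ((½)*(⅕)*15 - 19)² = (3/2 - 19)² = (-35/2)² = 1225/4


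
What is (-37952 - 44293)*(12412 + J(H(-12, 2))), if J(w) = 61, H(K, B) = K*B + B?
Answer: -1025841885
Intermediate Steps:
H(K, B) = B + B*K (H(K, B) = B*K + B = B + B*K)
(-37952 - 44293)*(12412 + J(H(-12, 2))) = (-37952 - 44293)*(12412 + 61) = -82245*12473 = -1025841885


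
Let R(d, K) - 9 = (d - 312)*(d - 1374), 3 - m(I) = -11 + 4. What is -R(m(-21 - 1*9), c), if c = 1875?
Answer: -411937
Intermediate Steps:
m(I) = 10 (m(I) = 3 - (-11 + 4) = 3 - 1*(-7) = 3 + 7 = 10)
R(d, K) = 9 + (-1374 + d)*(-312 + d) (R(d, K) = 9 + (d - 312)*(d - 1374) = 9 + (-312 + d)*(-1374 + d) = 9 + (-1374 + d)*(-312 + d))
-R(m(-21 - 1*9), c) = -(428697 + 10² - 1686*10) = -(428697 + 100 - 16860) = -1*411937 = -411937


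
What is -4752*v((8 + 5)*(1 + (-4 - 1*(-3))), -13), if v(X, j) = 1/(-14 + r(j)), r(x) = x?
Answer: 176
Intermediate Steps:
v(X, j) = 1/(-14 + j)
-4752*v((8 + 5)*(1 + (-4 - 1*(-3))), -13) = -4752/(-14 - 13) = -4752/(-27) = -4752*(-1/27) = 176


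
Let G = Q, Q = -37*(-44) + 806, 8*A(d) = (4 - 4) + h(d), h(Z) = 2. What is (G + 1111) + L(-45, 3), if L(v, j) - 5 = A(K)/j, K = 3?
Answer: 42601/12 ≈ 3550.1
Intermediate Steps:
A(d) = 1/4 (A(d) = ((4 - 4) + 2)/8 = (0 + 2)/8 = (1/8)*2 = 1/4)
L(v, j) = 5 + 1/(4*j)
Q = 2434 (Q = 1628 + 806 = 2434)
G = 2434
(G + 1111) + L(-45, 3) = (2434 + 1111) + (5 + (1/4)/3) = 3545 + (5 + (1/4)*(1/3)) = 3545 + (5 + 1/12) = 3545 + 61/12 = 42601/12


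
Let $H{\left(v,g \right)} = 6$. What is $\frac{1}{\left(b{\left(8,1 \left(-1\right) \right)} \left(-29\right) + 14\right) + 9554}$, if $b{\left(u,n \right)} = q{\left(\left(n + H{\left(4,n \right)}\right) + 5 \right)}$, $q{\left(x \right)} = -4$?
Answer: $\frac{1}{9684} \approx 0.00010326$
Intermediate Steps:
$b{\left(u,n \right)} = -4$
$\frac{1}{\left(b{\left(8,1 \left(-1\right) \right)} \left(-29\right) + 14\right) + 9554} = \frac{1}{\left(\left(-4\right) \left(-29\right) + 14\right) + 9554} = \frac{1}{\left(116 + 14\right) + 9554} = \frac{1}{130 + 9554} = \frac{1}{9684}$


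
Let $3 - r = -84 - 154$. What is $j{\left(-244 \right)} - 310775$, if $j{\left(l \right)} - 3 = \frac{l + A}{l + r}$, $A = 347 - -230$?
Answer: $-310883$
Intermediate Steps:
$A = 577$ ($A = 347 + 230 = 577$)
$r = 241$ ($r = 3 - \left(-84 - 154\right) = 3 - -238 = 3 + 238 = 241$)
$j{\left(l \right)} = 3 + \frac{577 + l}{241 + l}$ ($j{\left(l \right)} = 3 + \frac{l + 577}{l + 241} = 3 + \frac{577 + l}{241 + l}$)
$j{\left(-244 \right)} - 310775 = \frac{4 \left(325 - 244\right)}{241 - 244} - 310775 = 4 \frac{1}{-3} \cdot 81 - 310775 = 4 \left(- \frac{1}{3}\right) 81 - 310775 = -108 - 310775 = -310883$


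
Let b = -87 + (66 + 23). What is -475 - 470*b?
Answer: -1415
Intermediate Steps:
b = 2 (b = -87 + 89 = 2)
-475 - 470*b = -475 - 470*2 = -475 - 940 = -1415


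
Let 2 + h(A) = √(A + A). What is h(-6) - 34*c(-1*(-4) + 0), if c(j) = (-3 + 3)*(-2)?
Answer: -2 + 2*I*√3 ≈ -2.0 + 3.4641*I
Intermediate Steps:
h(A) = -2 + √2*√A (h(A) = -2 + √(A + A) = -2 + √(2*A) = -2 + √2*√A)
c(j) = 0 (c(j) = 0*(-2) = 0)
h(-6) - 34*c(-1*(-4) + 0) = (-2 + √2*√(-6)) - 34*0 = (-2 + √2*(I*√6)) + 0 = (-2 + 2*I*√3) + 0 = -2 + 2*I*√3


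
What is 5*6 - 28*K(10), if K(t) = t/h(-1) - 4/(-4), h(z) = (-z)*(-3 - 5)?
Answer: 37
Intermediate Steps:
h(z) = 8*z (h(z) = -z*(-8) = 8*z)
K(t) = 1 - t/8 (K(t) = t/((8*(-1))) - 4/(-4) = t/(-8) - 4*(-¼) = t*(-⅛) + 1 = -t/8 + 1 = 1 - t/8)
5*6 - 28*K(10) = 5*6 - 28*(1 - ⅛*10) = 30 - 28*(1 - 5/4) = 30 - 28*(-¼) = 30 + 7 = 37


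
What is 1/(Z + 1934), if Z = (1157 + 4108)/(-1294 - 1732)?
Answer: 3026/5847019 ≈ 0.00051753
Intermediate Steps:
Z = -5265/3026 (Z = 5265/(-3026) = 5265*(-1/3026) = -5265/3026 ≈ -1.7399)
1/(Z + 1934) = 1/(-5265/3026 + 1934) = 1/(5847019/3026) = 3026/5847019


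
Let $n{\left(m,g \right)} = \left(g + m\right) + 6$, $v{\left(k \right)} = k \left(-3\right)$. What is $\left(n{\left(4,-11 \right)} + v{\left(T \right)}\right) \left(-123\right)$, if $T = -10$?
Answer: $-3567$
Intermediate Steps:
$v{\left(k \right)} = - 3 k$
$n{\left(m,g \right)} = 6 + g + m$
$\left(n{\left(4,-11 \right)} + v{\left(T \right)}\right) \left(-123\right) = \left(\left(6 - 11 + 4\right) - -30\right) \left(-123\right) = \left(-1 + 30\right) \left(-123\right) = 29 \left(-123\right) = -3567$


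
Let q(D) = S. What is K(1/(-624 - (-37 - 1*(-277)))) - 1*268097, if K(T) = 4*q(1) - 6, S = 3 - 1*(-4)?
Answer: -268075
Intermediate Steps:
S = 7 (S = 3 + 4 = 7)
q(D) = 7
K(T) = 22 (K(T) = 4*7 - 6 = 28 - 6 = 22)
K(1/(-624 - (-37 - 1*(-277)))) - 1*268097 = 22 - 1*268097 = 22 - 268097 = -268075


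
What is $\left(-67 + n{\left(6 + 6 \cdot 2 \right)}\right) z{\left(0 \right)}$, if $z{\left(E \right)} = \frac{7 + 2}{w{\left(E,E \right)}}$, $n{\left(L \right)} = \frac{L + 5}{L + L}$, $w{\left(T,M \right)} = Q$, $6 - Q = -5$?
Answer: $- \frac{2389}{44} \approx -54.295$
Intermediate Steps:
$Q = 11$ ($Q = 6 - -5 = 6 + 5 = 11$)
$w{\left(T,M \right)} = 11$
$n{\left(L \right)} = \frac{5 + L}{2 L}$
$z{\left(E \right)} = \frac{9}{11}$ ($z{\left(E \right)} = \frac{7 + 2}{11} = 9 \cdot \frac{1}{11} = \frac{9}{11}$)
$\left(-67 + n{\left(6 + 6 \cdot 2 \right)}\right) z{\left(0 \right)} = \left(-67 + \frac{5 + \left(6 + 6 \cdot 2\right)}{2 \left(6 + 6 \cdot 2\right)}\right) \frac{9}{11} = \left(-67 + \frac{5 + \left(6 + 12\right)}{2 \left(6 + 12\right)}\right) \frac{9}{11} = \left(-67 + \frac{5 + 18}{2 \cdot 18}\right) \frac{9}{11} = \left(-67 + \frac{1}{2} \cdot \frac{1}{18} \cdot 23\right) \frac{9}{11} = \left(-67 + \frac{23}{36}\right) \frac{9}{11} = \left(- \frac{2389}{36}\right) \frac{9}{11} = - \frac{2389}{44}$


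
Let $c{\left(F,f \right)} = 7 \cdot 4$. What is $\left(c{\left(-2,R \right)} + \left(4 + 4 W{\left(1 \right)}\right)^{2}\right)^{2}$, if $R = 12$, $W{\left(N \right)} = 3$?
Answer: $80656$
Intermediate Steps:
$c{\left(F,f \right)} = 28$
$\left(c{\left(-2,R \right)} + \left(4 + 4 W{\left(1 \right)}\right)^{2}\right)^{2} = \left(28 + \left(4 + 4 \cdot 3\right)^{2}\right)^{2} = \left(28 + \left(4 + 12\right)^{2}\right)^{2} = \left(28 + 16^{2}\right)^{2} = \left(28 + 256\right)^{2} = 284^{2} = 80656$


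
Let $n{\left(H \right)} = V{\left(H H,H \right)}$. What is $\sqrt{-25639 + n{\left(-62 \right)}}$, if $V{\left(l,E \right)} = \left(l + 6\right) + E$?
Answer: $i \sqrt{21851} \approx 147.82 i$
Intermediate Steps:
$V{\left(l,E \right)} = 6 + E + l$ ($V{\left(l,E \right)} = \left(6 + l\right) + E = 6 + E + l$)
$n{\left(H \right)} = 6 + H + H^{2}$ ($n{\left(H \right)} = 6 + H + H H = 6 + H + H^{2}$)
$\sqrt{-25639 + n{\left(-62 \right)}} = \sqrt{-25639 + \left(6 - 62 + \left(-62\right)^{2}\right)} = \sqrt{-25639 + \left(6 - 62 + 3844\right)} = \sqrt{-25639 + 3788} = \sqrt{-21851} = i \sqrt{21851}$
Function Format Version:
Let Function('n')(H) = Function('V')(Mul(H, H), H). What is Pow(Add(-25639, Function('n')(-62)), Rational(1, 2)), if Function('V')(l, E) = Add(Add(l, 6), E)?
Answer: Mul(I, Pow(21851, Rational(1, 2))) ≈ Mul(147.82, I)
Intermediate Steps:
Function('V')(l, E) = Add(6, E, l) (Function('V')(l, E) = Add(Add(6, l), E) = Add(6, E, l))
Function('n')(H) = Add(6, H, Pow(H, 2)) (Function('n')(H) = Add(6, H, Mul(H, H)) = Add(6, H, Pow(H, 2)))
Pow(Add(-25639, Function('n')(-62)), Rational(1, 2)) = Pow(Add(-25639, Add(6, -62, Pow(-62, 2))), Rational(1, 2)) = Pow(Add(-25639, Add(6, -62, 3844)), Rational(1, 2)) = Pow(Add(-25639, 3788), Rational(1, 2)) = Pow(-21851, Rational(1, 2)) = Mul(I, Pow(21851, Rational(1, 2)))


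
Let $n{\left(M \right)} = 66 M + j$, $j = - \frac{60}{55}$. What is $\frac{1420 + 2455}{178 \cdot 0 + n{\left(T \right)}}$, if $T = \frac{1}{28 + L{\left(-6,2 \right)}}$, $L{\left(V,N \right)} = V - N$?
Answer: $\frac{426250}{243} \approx 1754.1$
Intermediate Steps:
$j = - \frac{12}{11}$ ($j = \left(-60\right) \frac{1}{55} = - \frac{12}{11} \approx -1.0909$)
$T = \frac{1}{20}$ ($T = \frac{1}{28 - 8} = \frac{1}{20} \approx 0.05$)
$n{\left(M \right)} = - \frac{12}{11} + 66 M$ ($n{\left(M \right)} = 66 M - \frac{12}{11} = - \frac{12}{11} + 66 M$)
$\frac{1420 + 2455}{178 \cdot 0 + n{\left(T \right)}} = \frac{1420 + 2455}{178 \cdot 0 + \left(- \frac{12}{11} + 66 \cdot \frac{1}{20}\right)} = \frac{3875}{0 + \left(- \frac{12}{11} + \frac{33}{10}\right)} = \frac{3875}{0 + \frac{243}{110}} = \frac{3875}{\frac{243}{110}} = 3875 \cdot \frac{110}{243} = \frac{426250}{243}$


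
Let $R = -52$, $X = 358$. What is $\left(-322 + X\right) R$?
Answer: $-1872$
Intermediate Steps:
$\left(-322 + X\right) R = \left(-322 + 358\right) \left(-52\right) = 36 \left(-52\right) = -1872$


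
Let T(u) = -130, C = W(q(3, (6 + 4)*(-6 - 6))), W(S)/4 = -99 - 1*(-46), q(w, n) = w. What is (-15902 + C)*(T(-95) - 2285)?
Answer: 38915310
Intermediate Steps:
W(S) = -212 (W(S) = 4*(-99 - 1*(-46)) = 4*(-99 + 46) = 4*(-53) = -212)
C = -212
(-15902 + C)*(T(-95) - 2285) = (-15902 - 212)*(-130 - 2285) = -16114*(-2415) = 38915310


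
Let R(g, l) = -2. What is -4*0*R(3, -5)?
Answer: 0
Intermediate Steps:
-4*0*R(3, -5) = -4*0*(-2) = -0*(-2) = -1*0 = 0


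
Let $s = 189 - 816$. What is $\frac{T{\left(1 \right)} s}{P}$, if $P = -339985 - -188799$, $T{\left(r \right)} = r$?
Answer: $\frac{627}{151186} \approx 0.0041472$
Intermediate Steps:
$P = -151186$ ($P = -339985 + 188799 = -151186$)
$s = -627$ ($s = 189 - 816 = -627$)
$\frac{T{\left(1 \right)} s}{P} = \frac{1 \left(-627\right)}{-151186} = \left(-627\right) \left(- \frac{1}{151186}\right) = \frac{627}{151186}$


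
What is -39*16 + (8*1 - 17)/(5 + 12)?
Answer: -10617/17 ≈ -624.53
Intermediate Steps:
-39*16 + (8*1 - 17)/(5 + 12) = -624 + (8 - 17)/17 = -624 - 9*1/17 = -624 - 9/17 = -10617/17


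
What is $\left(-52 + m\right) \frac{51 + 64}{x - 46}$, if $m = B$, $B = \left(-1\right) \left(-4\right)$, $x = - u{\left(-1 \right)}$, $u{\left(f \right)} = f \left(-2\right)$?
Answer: $115$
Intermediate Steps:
$u{\left(f \right)} = - 2 f$
$x = -2$ ($x = - \left(-2\right) \left(-1\right) = \left(-1\right) 2 = -2$)
$B = 4$
$m = 4$
$\left(-52 + m\right) \frac{51 + 64}{x - 46} = \left(-52 + 4\right) \frac{51 + 64}{-2 - 46} = - 48 \frac{115}{-48} = - 48 \cdot 115 \left(- \frac{1}{48}\right) = \left(-48\right) \left(- \frac{115}{48}\right) = 115$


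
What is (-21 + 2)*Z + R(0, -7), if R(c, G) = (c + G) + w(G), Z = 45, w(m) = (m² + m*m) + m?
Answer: -771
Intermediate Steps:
w(m) = m + 2*m² (w(m) = (m² + m²) + m = 2*m² + m = m + 2*m²)
R(c, G) = G + c + G*(1 + 2*G) (R(c, G) = (c + G) + G*(1 + 2*G) = (G + c) + G*(1 + 2*G) = G + c + G*(1 + 2*G))
(-21 + 2)*Z + R(0, -7) = (-21 + 2)*45 + (-7 + 0 - 7*(1 + 2*(-7))) = -19*45 + (-7 + 0 - 7*(1 - 14)) = -855 + (-7 + 0 - 7*(-13)) = -855 + (-7 + 0 + 91) = -855 + 84 = -771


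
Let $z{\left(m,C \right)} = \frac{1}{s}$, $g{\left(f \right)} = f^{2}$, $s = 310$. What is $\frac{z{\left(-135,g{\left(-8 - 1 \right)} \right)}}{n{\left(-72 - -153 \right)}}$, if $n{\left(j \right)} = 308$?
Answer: $\frac{1}{95480} \approx 1.0473 \cdot 10^{-5}$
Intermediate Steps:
$z{\left(m,C \right)} = \frac{1}{310}$
$\frac{z{\left(-135,g{\left(-8 - 1 \right)} \right)}}{n{\left(-72 - -153 \right)}} = \frac{1}{310 \cdot 308} = \frac{1}{310} \cdot \frac{1}{308} = \frac{1}{95480}$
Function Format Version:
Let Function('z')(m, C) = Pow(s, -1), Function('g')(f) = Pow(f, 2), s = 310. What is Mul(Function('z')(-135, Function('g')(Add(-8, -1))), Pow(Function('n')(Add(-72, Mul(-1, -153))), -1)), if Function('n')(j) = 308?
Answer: Rational(1, 95480) ≈ 1.0473e-5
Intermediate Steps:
Function('z')(m, C) = Rational(1, 310) (Function('z')(m, C) = Pow(310, -1) = Rational(1, 310))
Mul(Function('z')(-135, Function('g')(Add(-8, -1))), Pow(Function('n')(Add(-72, Mul(-1, -153))), -1)) = Mul(Rational(1, 310), Pow(308, -1)) = Mul(Rational(1, 310), Rational(1, 308)) = Rational(1, 95480)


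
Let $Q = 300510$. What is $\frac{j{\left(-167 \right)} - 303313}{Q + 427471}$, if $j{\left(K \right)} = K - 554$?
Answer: $- \frac{304034}{727981} \approx -0.41764$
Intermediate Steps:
$j{\left(K \right)} = -554 + K$
$\frac{j{\left(-167 \right)} - 303313}{Q + 427471} = \frac{\left(-554 - 167\right) - 303313}{300510 + 427471} = \frac{-721 - 303313}{727981} = \left(-304034\right) \frac{1}{727981} = - \frac{304034}{727981}$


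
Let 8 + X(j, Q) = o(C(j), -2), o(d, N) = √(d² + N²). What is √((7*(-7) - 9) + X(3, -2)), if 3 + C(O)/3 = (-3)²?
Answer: √(-66 + 2*√82) ≈ 6.9202*I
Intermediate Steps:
C(O) = 18 (C(O) = -9 + 3*(-3)² = -9 + 3*9 = -9 + 27 = 18)
o(d, N) = √(N² + d²)
X(j, Q) = -8 + 2*√82 (X(j, Q) = -8 + √((-2)² + 18²) = -8 + √(4 + 324) = -8 + √328 = -8 + 2*√82)
√((7*(-7) - 9) + X(3, -2)) = √((7*(-7) - 9) + (-8 + 2*√82)) = √((-49 - 9) + (-8 + 2*√82)) = √(-58 + (-8 + 2*√82)) = √(-66 + 2*√82)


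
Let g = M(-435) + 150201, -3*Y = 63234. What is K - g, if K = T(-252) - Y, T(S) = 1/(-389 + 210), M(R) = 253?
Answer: -23158305/179 ≈ -1.2938e+5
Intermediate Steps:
Y = -21078 (Y = -⅓*63234 = -21078)
T(S) = -1/179 (T(S) = 1/(-179) = -1/179)
g = 150454 (g = 253 + 150201 = 150454)
K = 3772961/179 (K = -1/179 - 1*(-21078) = -1/179 + 21078 = 3772961/179 ≈ 21078.)
K - g = 3772961/179 - 1*150454 = 3772961/179 - 150454 = -23158305/179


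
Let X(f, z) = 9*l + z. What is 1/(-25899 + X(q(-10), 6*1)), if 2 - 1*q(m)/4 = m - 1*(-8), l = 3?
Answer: -1/25866 ≈ -3.8661e-5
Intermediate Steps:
q(m) = -24 - 4*m (q(m) = 8 - 4*(m - 1*(-8)) = 8 - 4*(m + 8) = 8 - 4*(8 + m) = 8 + (-32 - 4*m) = -24 - 4*m)
X(f, z) = 27 + z (X(f, z) = 9*3 + z = 27 + z)
1/(-25899 + X(q(-10), 6*1)) = 1/(-25899 + (27 + 6*1)) = 1/(-25899 + (27 + 6)) = 1/(-25899 + 33) = 1/(-25866) = -1/25866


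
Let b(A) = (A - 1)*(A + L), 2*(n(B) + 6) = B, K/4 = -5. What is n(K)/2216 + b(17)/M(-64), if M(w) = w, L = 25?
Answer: -5821/554 ≈ -10.507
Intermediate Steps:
K = -20 (K = 4*(-5) = -20)
n(B) = -6 + B/2
b(A) = (-1 + A)*(25 + A) (b(A) = (A - 1)*(A + 25) = (-1 + A)*(25 + A))
n(K)/2216 + b(17)/M(-64) = (-6 + (½)*(-20))/2216 + (-25 + 17² + 24*17)/(-64) = (-6 - 10)*(1/2216) + (-25 + 289 + 408)*(-1/64) = -16*1/2216 + 672*(-1/64) = -2/277 - 21/2 = -5821/554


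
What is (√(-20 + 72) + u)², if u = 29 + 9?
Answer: 1496 + 152*√13 ≈ 2044.0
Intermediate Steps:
u = 38
(√(-20 + 72) + u)² = (√(-20 + 72) + 38)² = (√52 + 38)² = (2*√13 + 38)² = (38 + 2*√13)²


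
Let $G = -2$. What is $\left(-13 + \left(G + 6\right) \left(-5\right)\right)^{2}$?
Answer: $1089$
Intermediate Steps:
$\left(-13 + \left(G + 6\right) \left(-5\right)\right)^{2} = \left(-13 + \left(-2 + 6\right) \left(-5\right)\right)^{2} = \left(-13 + 4 \left(-5\right)\right)^{2} = \left(-13 - 20\right)^{2} = \left(-33\right)^{2} = 1089$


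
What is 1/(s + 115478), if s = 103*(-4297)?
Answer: -1/327113 ≈ -3.0570e-6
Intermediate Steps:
s = -442591
1/(s + 115478) = 1/(-442591 + 115478) = 1/(-327113) = -1/327113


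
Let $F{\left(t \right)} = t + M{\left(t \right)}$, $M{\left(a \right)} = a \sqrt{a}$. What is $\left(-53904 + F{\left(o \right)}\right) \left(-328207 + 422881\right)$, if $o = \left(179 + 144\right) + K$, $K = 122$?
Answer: $-5061177366 + 42129930 \sqrt{445} \approx -4.1724 \cdot 10^{9}$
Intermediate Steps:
$M{\left(a \right)} = a^{\frac{3}{2}}$
$o = 445$ ($o = \left(179 + 144\right) + 122 = 323 + 122 = 445$)
$F{\left(t \right)} = t + t^{\frac{3}{2}}$
$\left(-53904 + F{\left(o \right)}\right) \left(-328207 + 422881\right) = \left(-53904 + \left(445 + 445^{\frac{3}{2}}\right)\right) \left(-328207 + 422881\right) = \left(-53904 + \left(445 + 445 \sqrt{445}\right)\right) 94674 = \left(-53459 + 445 \sqrt{445}\right) 94674 = -5061177366 + 42129930 \sqrt{445}$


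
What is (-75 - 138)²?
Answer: 45369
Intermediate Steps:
(-75 - 138)² = (-213)² = 45369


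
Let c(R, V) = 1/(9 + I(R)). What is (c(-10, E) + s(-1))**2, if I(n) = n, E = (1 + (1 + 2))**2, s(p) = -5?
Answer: 36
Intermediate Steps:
E = 16 (E = (1 + 3)**2 = 4**2 = 16)
c(R, V) = 1/(9 + R)
(c(-10, E) + s(-1))**2 = (1/(9 - 10) - 5)**2 = (1/(-1) - 5)**2 = (-1 - 5)**2 = (-6)**2 = 36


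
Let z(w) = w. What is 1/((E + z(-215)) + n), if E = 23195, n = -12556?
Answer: 1/10424 ≈ 9.5933e-5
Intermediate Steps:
1/((E + z(-215)) + n) = 1/((23195 - 215) - 12556) = 1/(22980 - 12556) = 1/10424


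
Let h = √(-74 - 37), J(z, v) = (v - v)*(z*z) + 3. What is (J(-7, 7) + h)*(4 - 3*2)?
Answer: -6 - 2*I*√111 ≈ -6.0 - 21.071*I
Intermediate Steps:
J(z, v) = 3 (J(z, v) = 0*z² + 3 = 0 + 3 = 3)
h = I*√111 (h = √(-111) = I*√111 ≈ 10.536*I)
(J(-7, 7) + h)*(4 - 3*2) = (3 + I*√111)*(4 - 3*2) = (3 + I*√111)*(4 - 6) = (3 + I*√111)*(-2) = -6 - 2*I*√111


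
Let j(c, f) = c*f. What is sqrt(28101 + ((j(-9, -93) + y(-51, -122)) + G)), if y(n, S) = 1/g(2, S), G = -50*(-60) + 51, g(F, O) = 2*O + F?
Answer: sqrt(15482674)/22 ≈ 178.85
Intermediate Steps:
g(F, O) = F + 2*O
G = 3051 (G = 3000 + 51 = 3051)
y(n, S) = 1/(2 + 2*S)
sqrt(28101 + ((j(-9, -93) + y(-51, -122)) + G)) = sqrt(28101 + ((-9*(-93) + 1/(2*(1 - 122))) + 3051)) = sqrt(28101 + ((837 + (1/2)/(-121)) + 3051)) = sqrt(28101 + ((837 + (1/2)*(-1/121)) + 3051)) = sqrt(28101 + ((837 - 1/242) + 3051)) = sqrt(28101 + (202553/242 + 3051)) = sqrt(28101 + 940895/242) = sqrt(7741337/242) = sqrt(15482674)/22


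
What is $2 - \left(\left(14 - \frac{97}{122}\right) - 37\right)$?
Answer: $\frac{3147}{122} \approx 25.795$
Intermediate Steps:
$2 - \left(\left(14 - \frac{97}{122}\right) - 37\right) = 2 - \left(\frac{1611}{122} - 37\right) = 2 - - \frac{2903}{122} = 2 + \frac{2903}{122} = \frac{3147}{122}$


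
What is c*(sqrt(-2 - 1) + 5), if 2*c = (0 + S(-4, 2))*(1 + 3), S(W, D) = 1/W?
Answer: -5/2 - I*sqrt(3)/2 ≈ -2.5 - 0.86602*I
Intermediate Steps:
c = -1/2 (c = ((0 + 1/(-4))*(1 + 3))/2 = ((0 - 1/4)*4)/2 = (-1/4*4)/2 = (1/2)*(-1) = -1/2 ≈ -0.50000)
c*(sqrt(-2 - 1) + 5) = -(sqrt(-2 - 1) + 5)/2 = -(sqrt(-3) + 5)/2 = -(I*sqrt(3) + 5)/2 = -(5 + I*sqrt(3))/2 = -5/2 - I*sqrt(3)/2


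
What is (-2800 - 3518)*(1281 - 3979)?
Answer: 17045964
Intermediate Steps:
(-2800 - 3518)*(1281 - 3979) = -6318*(-2698) = 17045964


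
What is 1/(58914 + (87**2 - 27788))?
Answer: 1/38695 ≈ 2.5843e-5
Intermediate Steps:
1/(58914 + (87**2 - 27788)) = 1/(58914 + (7569 - 27788)) = 1/(58914 - 20219) = 1/38695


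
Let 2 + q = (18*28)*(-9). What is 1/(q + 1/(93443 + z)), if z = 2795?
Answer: -96238/436728043 ≈ -0.00022036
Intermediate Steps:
q = -4538 (q = -2 + (18*28)*(-9) = -2 + 504*(-9) = -2 - 4536 = -4538)
1/(q + 1/(93443 + z)) = 1/(-4538 + 1/(93443 + 2795)) = 1/(-4538 + 1/96238) = 1/(-436728043/96238) = -96238/436728043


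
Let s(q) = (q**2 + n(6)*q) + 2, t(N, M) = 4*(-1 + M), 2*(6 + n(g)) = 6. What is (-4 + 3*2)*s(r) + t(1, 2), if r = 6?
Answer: 44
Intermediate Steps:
n(g) = -3 (n(g) = -6 + (1/2)*6 = -6 + 3 = -3)
t(N, M) = -4 + 4*M
s(q) = 2 + q**2 - 3*q (s(q) = (q**2 - 3*q) + 2 = 2 + q**2 - 3*q)
(-4 + 3*2)*s(r) + t(1, 2) = (-4 + 3*2)*(2 + 6**2 - 3*6) + (-4 + 4*2) = (-4 + 6)*(2 + 36 - 18) + (-4 + 8) = 2*20 + 4 = 40 + 4 = 44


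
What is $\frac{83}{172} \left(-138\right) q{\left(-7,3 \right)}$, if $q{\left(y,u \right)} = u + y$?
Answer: $\frac{11454}{43} \approx 266.37$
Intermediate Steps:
$\frac{83}{172} \left(-138\right) q{\left(-7,3 \right)} = \frac{83}{172} \left(-138\right) \left(3 - 7\right) = 83 \cdot \frac{1}{172} \left(-138\right) \left(-4\right) = \frac{83}{172} \left(-138\right) \left(-4\right) = \left(- \frac{5727}{86}\right) \left(-4\right) = \frac{11454}{43}$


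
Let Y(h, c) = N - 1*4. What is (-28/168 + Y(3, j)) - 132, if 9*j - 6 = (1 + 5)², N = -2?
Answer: -829/6 ≈ -138.17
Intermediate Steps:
j = 14/3 (j = ⅔ + (1 + 5)²/9 = ⅔ + (⅑)*6² = ⅔ + (⅑)*36 = ⅔ + 4 = 14/3 ≈ 4.6667)
Y(h, c) = -6 (Y(h, c) = -2 - 1*4 = -2 - 4 = -6)
(-28/168 + Y(3, j)) - 132 = (-28/168 - 6) - 132 = (-28*1/168 - 6) - 132 = (-⅙ - 6) - 132 = -37/6 - 132 = -829/6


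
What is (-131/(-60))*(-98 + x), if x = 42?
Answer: -1834/15 ≈ -122.27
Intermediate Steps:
(-131/(-60))*(-98 + x) = (-131/(-60))*(-98 + 42) = -131*(-1/60)*(-56) = (131/60)*(-56) = -1834/15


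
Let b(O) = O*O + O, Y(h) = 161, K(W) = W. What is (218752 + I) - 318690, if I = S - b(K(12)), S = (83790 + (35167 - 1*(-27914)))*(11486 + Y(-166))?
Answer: 1710506443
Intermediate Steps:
b(O) = O + O**2 (b(O) = O**2 + O = O + O**2)
S = 1710606537 (S = (83790 + (35167 - 1*(-27914)))*(11486 + 161) = (83790 + (35167 + 27914))*11647 = (83790 + 63081)*11647 = 146871*11647 = 1710606537)
I = 1710606381 (I = 1710606537 - 12*(1 + 12) = 1710606537 - 12*13 = 1710606537 - 1*156 = 1710606537 - 156 = 1710606381)
(218752 + I) - 318690 = (218752 + 1710606381) - 318690 = 1710825133 - 318690 = 1710506443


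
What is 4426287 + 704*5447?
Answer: 8260975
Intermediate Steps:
4426287 + 704*5447 = 4426287 + 3834688 = 8260975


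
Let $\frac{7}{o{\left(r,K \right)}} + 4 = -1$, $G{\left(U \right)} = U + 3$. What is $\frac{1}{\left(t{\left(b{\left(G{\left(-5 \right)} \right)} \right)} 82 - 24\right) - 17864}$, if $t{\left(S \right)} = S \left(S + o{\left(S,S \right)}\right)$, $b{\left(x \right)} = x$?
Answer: $- \frac{5}{86652} \approx -5.7702 \cdot 10^{-5}$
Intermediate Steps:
$G{\left(U \right)} = 3 + U$
$o{\left(r,K \right)} = - \frac{7}{5}$ ($o{\left(r,K \right)} = \frac{7}{-4 - 1} = \frac{7}{-5} = 7 \left(- \frac{1}{5}\right) = - \frac{7}{5}$)
$t{\left(S \right)} = S \left(- \frac{7}{5} + S\right)$ ($t{\left(S \right)} = S \left(S - \frac{7}{5}\right) = S \left(- \frac{7}{5} + S\right)$)
$\frac{1}{\left(t{\left(b{\left(G{\left(-5 \right)} \right)} \right)} 82 - 24\right) - 17864} = \frac{1}{\left(\frac{\left(3 - 5\right) \left(-7 + 5 \left(3 - 5\right)\right)}{5} \cdot 82 - 24\right) - 17864} = \frac{1}{\left(\frac{1}{5} \left(-2\right) \left(-7 + 5 \left(-2\right)\right) 82 - 24\right) - 17864} = \frac{1}{\left(\frac{1}{5} \left(-2\right) \left(-7 - 10\right) 82 - 24\right) - 17864} = \frac{1}{\left(\frac{1}{5} \left(-2\right) \left(-17\right) 82 - 24\right) - 17864} = \frac{1}{\left(\frac{34}{5} \cdot 82 - 24\right) - 17864} = \frac{1}{\left(\frac{2788}{5} - 24\right) - 17864} = \frac{1}{\frac{2668}{5} - 17864} = \frac{1}{- \frac{86652}{5}} = - \frac{5}{86652}$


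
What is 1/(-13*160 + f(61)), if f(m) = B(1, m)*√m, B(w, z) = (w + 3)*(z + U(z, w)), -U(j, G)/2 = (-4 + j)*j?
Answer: 130/2898049989 - 6893*√61/11592199956 ≈ -4.5993e-6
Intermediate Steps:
U(j, G) = -2*j*(-4 + j) (U(j, G) = -2*(-4 + j)*j = -2*j*(-4 + j))
B(w, z) = (3 + w)*(z + 2*z*(4 - z)) (B(w, z) = (w + 3)*(z + 2*z*(4 - z)) = (3 + w)*(z + 2*z*(4 - z)))
f(m) = m^(3/2)*(36 - 8*m) (f(m) = (m*(27 + 1 - 6*m - 2*1*(-4 + m)))*√m = (m*(27 + 1 - 6*m + (8 - 2*m)))*√m = (m*(36 - 8*m))*√m = m^(3/2)*(36 - 8*m))
1/(-13*160 + f(61)) = 1/(-13*160 + 61^(3/2)*(36 - 8*61)) = 1/(-2080 + (61*√61)*(36 - 488)) = 1/(-2080 + (61*√61)*(-452)) = 1/(-2080 - 27572*√61)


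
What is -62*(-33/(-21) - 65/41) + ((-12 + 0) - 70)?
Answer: -23286/287 ≈ -81.136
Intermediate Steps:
-62*(-33/(-21) - 65/41) + ((-12 + 0) - 70) = -62*(-33*(-1/21) - 65*1/41) + (-12 - 70) = -62*(11/7 - 65/41) - 82 = -62*(-4/287) - 82 = 248/287 - 82 = -23286/287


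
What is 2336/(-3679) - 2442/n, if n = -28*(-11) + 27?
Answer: -9766678/1232465 ≈ -7.9245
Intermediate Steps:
n = 335 (n = 308 + 27 = 335)
2336/(-3679) - 2442/n = 2336/(-3679) - 2442/335 = 2336*(-1/3679) - 2442*1/335 = -2336/3679 - 2442/335 = -9766678/1232465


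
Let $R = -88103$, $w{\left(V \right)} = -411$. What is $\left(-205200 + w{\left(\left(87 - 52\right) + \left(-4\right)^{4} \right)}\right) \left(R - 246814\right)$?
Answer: $68862619287$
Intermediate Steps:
$\left(-205200 + w{\left(\left(87 - 52\right) + \left(-4\right)^{4} \right)}\right) \left(R - 246814\right) = \left(-205200 - 411\right) \left(-88103 - 246814\right) = \left(-205611\right) \left(-334917\right) = 68862619287$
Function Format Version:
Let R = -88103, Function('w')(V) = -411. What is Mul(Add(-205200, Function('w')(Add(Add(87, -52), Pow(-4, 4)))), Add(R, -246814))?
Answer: 68862619287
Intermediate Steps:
Mul(Add(-205200, Function('w')(Add(Add(87, -52), Pow(-4, 4)))), Add(R, -246814)) = Mul(Add(-205200, -411), Add(-88103, -246814)) = Mul(-205611, -334917) = 68862619287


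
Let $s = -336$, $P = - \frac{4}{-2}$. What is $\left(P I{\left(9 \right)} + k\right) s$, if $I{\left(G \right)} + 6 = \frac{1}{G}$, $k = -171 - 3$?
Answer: $\frac{187264}{3} \approx 62421.0$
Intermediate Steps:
$k = -174$ ($k = -171 - 3 = -174$)
$P = 2$ ($P = \left(-4\right) \left(- \frac{1}{2}\right) = 2$)
$I{\left(G \right)} = -6 + \frac{1}{G}$
$\left(P I{\left(9 \right)} + k\right) s = \left(2 \left(-6 + \frac{1}{9}\right) - 174\right) \left(-336\right) = \left(2 \left(- \frac{53}{9}\right) - 174\right) \left(-336\right) = \left(- \frac{106}{9} - 174\right) \left(-336\right) = \left(- \frac{1672}{9}\right) \left(-336\right) = \frac{187264}{3}$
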